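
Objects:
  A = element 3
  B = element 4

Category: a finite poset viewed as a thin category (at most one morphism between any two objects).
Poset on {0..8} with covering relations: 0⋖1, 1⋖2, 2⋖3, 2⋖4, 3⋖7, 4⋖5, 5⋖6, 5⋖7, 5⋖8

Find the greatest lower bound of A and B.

Common predecessors of 3,4: {0,1,2}
  0 ⊑ 2
  1 ⊑ 2
  2 ⊑ 2
glb = 2

Answer: A∧B = 2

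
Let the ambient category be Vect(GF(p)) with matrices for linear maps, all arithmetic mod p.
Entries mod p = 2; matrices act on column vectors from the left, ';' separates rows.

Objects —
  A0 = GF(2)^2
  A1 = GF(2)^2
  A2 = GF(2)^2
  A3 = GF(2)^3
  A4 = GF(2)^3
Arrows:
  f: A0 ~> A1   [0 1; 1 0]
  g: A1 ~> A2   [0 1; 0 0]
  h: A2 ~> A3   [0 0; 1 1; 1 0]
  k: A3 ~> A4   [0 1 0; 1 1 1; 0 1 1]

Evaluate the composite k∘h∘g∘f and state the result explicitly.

Answer: [1 0; 0 0; 0 0]

Derivation:
  e0=[1,0] f~>[0,1] g~>[1,0] h~>[0,1,1] k~>[1,0,0]
  e1=[0,1] f~>[1,0] g~>[0,0] h~>[0,0,0] k~>[0,0,0]
⟦path⟧: [1 0; 0 0; 0 0]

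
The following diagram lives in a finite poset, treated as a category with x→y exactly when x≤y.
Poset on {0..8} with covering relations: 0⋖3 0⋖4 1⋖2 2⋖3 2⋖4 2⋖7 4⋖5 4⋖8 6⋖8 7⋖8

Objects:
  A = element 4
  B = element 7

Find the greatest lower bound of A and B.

Lower bounds of A=4 and B=7: {1,2}
  1 ≤ 2
  2 ≤ 2
glb = 2

Answer: A∧B = 2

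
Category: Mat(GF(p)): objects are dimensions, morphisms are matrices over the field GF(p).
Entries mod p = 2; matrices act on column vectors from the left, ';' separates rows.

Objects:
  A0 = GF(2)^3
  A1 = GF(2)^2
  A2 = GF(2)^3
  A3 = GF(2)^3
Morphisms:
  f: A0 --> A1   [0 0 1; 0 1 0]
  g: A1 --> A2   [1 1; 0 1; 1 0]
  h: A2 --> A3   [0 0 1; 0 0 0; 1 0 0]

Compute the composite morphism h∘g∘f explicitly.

Answer: [0 0 1; 0 0 0; 0 1 1]

Trace:
  e0=(1,0,0) f-->(0,0) g-->(0,0,0) h-->(0,0,0)
  e1=(0,1,0) f-->(0,1) g-->(1,1,0) h-->(0,0,1)
  e2=(0,0,1) f-->(1,0) g-->(1,0,1) h-->(1,0,1)
result: [0 0 1; 0 0 0; 0 1 1]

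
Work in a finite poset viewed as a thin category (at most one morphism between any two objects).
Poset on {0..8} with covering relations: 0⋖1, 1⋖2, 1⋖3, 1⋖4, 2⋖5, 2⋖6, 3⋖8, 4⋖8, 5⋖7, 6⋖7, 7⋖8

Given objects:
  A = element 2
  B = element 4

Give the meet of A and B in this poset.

Answer: A∧B = 1

Derivation:
Lower bounds of A=2 and B=4: {0,1}
  0 ≤ 1
  1 ≤ 1
glb = 1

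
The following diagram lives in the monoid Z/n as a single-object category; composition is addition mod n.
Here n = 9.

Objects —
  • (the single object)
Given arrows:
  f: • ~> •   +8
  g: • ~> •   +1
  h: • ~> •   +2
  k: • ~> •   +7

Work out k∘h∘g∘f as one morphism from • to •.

  0 +8≡8 +1≡0 +2≡2 +7≡0  (mod 9)
composite: +0

Answer: +0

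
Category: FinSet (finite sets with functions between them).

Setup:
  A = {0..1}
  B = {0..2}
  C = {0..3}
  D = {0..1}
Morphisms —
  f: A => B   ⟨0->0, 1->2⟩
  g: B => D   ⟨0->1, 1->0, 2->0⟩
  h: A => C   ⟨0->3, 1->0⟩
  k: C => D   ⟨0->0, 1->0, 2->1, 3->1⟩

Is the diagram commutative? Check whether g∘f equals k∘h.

Answer: COMMUTES

Derivation:
1) trace f;g:
  0 f=>0 g=>1
  1 f=>2 g=>0
  ⟦path⟧₁ = ⟨0->1, 1->0⟩
2) trace h;k:
  0 h=>3 k=>1
  1 h=>0 k=>0
  ⟦path⟧₂ = ⟨0->1, 1->0⟩
Equal? equal; square commutes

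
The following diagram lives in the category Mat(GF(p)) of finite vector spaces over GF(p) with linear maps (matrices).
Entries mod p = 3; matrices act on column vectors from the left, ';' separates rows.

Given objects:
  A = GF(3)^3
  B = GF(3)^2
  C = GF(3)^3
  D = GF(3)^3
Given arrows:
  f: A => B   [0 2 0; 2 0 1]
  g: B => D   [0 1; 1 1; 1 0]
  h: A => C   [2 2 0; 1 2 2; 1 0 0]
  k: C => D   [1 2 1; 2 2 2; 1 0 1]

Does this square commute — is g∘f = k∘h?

Along f;g (path 1):
  e0=⟨1,0,0⟩ f=>⟨0,2⟩ g=>⟨2,2,0⟩
  e1=⟨0,1,0⟩ f=>⟨2,0⟩ g=>⟨0,2,2⟩
  e2=⟨0,0,1⟩ f=>⟨0,1⟩ g=>⟨1,1,0⟩
  composite₁ = [2 0 1; 2 2 1; 0 2 0]
Along h;k (path 2):
  e0=⟨1,0,0⟩ h=>⟨2,1,1⟩ k=>⟨2,2,0⟩
  e1=⟨0,1,0⟩ h=>⟨2,2,0⟩ k=>⟨0,2,2⟩
  e2=⟨0,0,1⟩ h=>⟨0,2,0⟩ k=>⟨1,1,0⟩
  composite₂ = [2 0 1; 2 2 1; 0 2 0]
Equal? YES — commutes

Answer: COMMUTES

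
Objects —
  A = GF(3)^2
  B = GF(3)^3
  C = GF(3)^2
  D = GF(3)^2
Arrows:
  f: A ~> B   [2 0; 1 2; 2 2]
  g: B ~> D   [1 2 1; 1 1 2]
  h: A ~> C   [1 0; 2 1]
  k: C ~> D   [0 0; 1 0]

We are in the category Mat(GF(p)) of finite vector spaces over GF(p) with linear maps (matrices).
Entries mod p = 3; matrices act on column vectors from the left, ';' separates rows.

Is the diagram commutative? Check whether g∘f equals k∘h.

Answer: COMMUTES

Derivation:
Path 1 = f;g:
  e0=[1,0] f~>[2,1,2] g~>[0,1]
  e1=[0,1] f~>[0,2,2] g~>[0,0]
  ⟦path⟧₁ = [0 0; 1 0]
Path 2 = h;k:
  e0=[1,0] h~>[1,2] k~>[0,1]
  e1=[0,1] h~>[0,1] k~>[0,0]
  ⟦path⟧₂ = [0 0; 1 0]
Equal? YES — commutes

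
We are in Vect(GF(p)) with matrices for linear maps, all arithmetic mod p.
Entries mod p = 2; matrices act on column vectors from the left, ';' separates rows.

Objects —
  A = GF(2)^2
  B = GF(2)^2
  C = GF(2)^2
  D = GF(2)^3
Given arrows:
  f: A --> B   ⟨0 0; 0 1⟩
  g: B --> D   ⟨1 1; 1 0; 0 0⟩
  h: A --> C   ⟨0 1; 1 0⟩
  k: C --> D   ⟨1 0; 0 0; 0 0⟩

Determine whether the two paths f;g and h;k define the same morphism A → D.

Path 1 = f;g:
  e0=(1,0) f-->(0,0) g-->(0,0,0)
  e1=(0,1) f-->(0,1) g-->(1,0,0)
  ⟦path⟧₁ = ⟨0 1; 0 0; 0 0⟩
Path 2 = h;k:
  e0=(1,0) h-->(0,1) k-->(0,0,0)
  e1=(0,1) h-->(1,0) k-->(1,0,0)
  ⟦path⟧₂ = ⟨0 1; 0 0; 0 0⟩
Equal? equal; square commutes

Answer: COMMUTES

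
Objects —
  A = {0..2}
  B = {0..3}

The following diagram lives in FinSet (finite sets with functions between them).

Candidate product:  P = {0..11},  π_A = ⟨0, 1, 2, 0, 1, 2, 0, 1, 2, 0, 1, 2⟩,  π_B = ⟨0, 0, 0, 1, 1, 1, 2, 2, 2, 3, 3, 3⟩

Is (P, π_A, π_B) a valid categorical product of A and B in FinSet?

Answer: VALID PRODUCT

Work:
|A|·|B| = 3·4 = 12;  |P| = 12
Check the pairing map k ↦ (π_A(k), π_B(k)):
  0 ↦ (0,0)
  1 ↦ (1,0)
  2 ↦ (2,0)
  3 ↦ (0,1)
  4 ↦ (1,1)
  5 ↦ (2,1)
  6 ↦ (0,2)
  7 ↦ (1,2)
  8 ↦ (2,2)
  9 ↦ (0,3)
  10 ↦ (1,3)
  11 ↦ (2,3)
distinct pairs in image: 12 / 12 needed
  → bijection onto A×B; projections well-typed.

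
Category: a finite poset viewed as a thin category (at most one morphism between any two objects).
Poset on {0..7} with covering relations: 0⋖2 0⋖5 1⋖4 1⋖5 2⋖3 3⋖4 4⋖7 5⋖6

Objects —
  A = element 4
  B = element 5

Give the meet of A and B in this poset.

Answer: NO MEET EXISTS

Derivation:
Common predecessors of 4,5: {0,1}
  maximal lower bounds 0 and 1 are incomparable: neither 0⊑1 nor 1⊑0
→ no greatest lower bound exists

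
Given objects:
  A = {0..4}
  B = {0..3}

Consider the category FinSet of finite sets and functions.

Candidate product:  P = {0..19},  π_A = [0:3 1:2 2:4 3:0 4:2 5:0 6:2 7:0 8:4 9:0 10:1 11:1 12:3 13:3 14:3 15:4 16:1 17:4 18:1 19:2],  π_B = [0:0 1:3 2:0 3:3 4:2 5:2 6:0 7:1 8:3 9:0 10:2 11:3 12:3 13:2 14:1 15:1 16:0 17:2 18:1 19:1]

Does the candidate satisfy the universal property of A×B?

Answer: VALID PRODUCT

Trace:
|A|·|B| = 5·4 = 20;  |P| = 20
Check the pairing map k ↦ (π_A(k), π_B(k)):
  0 : (3,0)
  1 : (2,3)
  2 : (4,0)
  3 : (0,3)
  4 : (2,2)
  5 : (0,2)
  6 : (2,0)
  7 : (0,1)
  8 : (4,3)
  9 : (0,0)
  10 : (1,2)
  11 : (1,3)
  12 : (3,3)
  13 : (3,2)
  14 : (3,1)
  15 : (4,1)
  16 : (1,0)
  17 : (4,2)
  18 : (1,1)
  19 : (2,1)
distinct pairs in image: 20 / 20 needed
  → bijection onto A×B; projections well-typed.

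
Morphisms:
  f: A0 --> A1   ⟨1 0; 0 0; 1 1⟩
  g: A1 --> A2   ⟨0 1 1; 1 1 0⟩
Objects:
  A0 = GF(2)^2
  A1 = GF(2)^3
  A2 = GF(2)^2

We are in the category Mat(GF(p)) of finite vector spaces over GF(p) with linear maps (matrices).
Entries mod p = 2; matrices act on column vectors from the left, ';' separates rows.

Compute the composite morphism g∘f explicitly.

  e0=(1,0) f-->(1,0,1) g-->(1,1)
  e1=(0,1) f-->(0,0,1) g-->(1,0)
⟦path⟧: ⟨1 1; 1 0⟩

Answer: ⟨1 1; 1 0⟩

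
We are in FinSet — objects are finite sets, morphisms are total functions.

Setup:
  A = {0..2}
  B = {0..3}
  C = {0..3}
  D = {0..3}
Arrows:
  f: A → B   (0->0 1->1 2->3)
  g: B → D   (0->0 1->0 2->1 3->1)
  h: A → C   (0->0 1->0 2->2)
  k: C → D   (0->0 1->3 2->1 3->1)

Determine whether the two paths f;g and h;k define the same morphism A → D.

Answer: COMMUTES

Trace:
Along f;g (path 1):
  0 f→0 g→0
  1 f→1 g→0
  2 f→3 g→1
  result₁ = (0->0 1->0 2->1)
Along h;k (path 2):
  0 h→0 k→0
  1 h→0 k→0
  2 h→2 k→1
  result₂ = (0->0 1->0 2->1)
Equal? YES — commutes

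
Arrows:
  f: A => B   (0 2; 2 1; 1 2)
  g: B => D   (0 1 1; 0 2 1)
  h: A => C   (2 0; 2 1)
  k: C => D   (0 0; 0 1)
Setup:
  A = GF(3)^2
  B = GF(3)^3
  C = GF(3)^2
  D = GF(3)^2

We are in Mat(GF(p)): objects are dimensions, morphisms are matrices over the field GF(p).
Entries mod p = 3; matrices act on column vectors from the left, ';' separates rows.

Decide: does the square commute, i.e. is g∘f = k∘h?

Along f;g (path 1):
  e0=(1,0) f=>(0,2,1) g=>(0,2)
  e1=(0,1) f=>(2,1,2) g=>(0,1)
  ⟦path⟧₁ = (0 0; 2 1)
Along h;k (path 2):
  e0=(1,0) h=>(2,2) k=>(0,2)
  e1=(0,1) h=>(0,1) k=>(0,1)
  ⟦path⟧₂ = (0 0; 2 1)
Equal? YES — commutes

Answer: COMMUTES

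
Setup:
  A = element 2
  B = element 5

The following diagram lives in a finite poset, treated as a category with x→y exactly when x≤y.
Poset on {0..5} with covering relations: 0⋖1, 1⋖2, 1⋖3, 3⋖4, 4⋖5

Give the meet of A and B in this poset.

Lower bounds of A=2 and B=5: {0,1}
  0 <= 1
  1 <= 1
glb = 1

Answer: A∧B = 1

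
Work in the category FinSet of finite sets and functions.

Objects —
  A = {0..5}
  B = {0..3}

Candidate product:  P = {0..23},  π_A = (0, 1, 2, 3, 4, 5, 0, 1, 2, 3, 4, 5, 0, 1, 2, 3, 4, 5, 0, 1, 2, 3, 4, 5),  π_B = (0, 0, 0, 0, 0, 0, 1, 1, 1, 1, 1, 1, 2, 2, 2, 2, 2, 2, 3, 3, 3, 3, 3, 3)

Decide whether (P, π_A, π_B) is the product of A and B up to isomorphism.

Answer: VALID PRODUCT

Work:
|A|·|B| = 6·4 = 24;  |P| = 24
Check the pairing map k ↦ (π_A(k), π_B(k)):
  0 ↦ (0,0)
  1 ↦ (1,0)
  2 ↦ (2,0)
  3 ↦ (3,0)
  4 ↦ (4,0)
  5 ↦ (5,0)
  6 ↦ (0,1)
  7 ↦ (1,1)
  8 ↦ (2,1)
  9 ↦ (3,1)
  10 ↦ (4,1)
  11 ↦ (5,1)
  12 ↦ (0,2)
  13 ↦ (1,2)
  14 ↦ (2,2)
  15 ↦ (3,2)
  16 ↦ (4,2)
  17 ↦ (5,2)
  18 ↦ (0,3)
  19 ↦ (1,3)
  20 ↦ (2,3)
  21 ↦ (3,3)
  22 ↦ (4,3)
  23 ↦ (5,3)
distinct pairs in image: 24 / 24 needed
  → bijection onto A×B; projections well-typed.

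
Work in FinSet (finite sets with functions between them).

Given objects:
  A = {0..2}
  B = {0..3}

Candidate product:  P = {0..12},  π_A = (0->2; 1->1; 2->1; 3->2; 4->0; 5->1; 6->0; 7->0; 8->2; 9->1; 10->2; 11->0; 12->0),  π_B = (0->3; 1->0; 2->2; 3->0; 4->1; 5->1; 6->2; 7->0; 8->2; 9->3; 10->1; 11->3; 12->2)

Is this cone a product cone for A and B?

Answer: NOT A VALID PRODUCT — |P|=13 ≠ |A|·|B|=12

Work:
|A|·|B| = 3·4 = 12;  |P| = 13
  → cardinalities differ; no bijection possible.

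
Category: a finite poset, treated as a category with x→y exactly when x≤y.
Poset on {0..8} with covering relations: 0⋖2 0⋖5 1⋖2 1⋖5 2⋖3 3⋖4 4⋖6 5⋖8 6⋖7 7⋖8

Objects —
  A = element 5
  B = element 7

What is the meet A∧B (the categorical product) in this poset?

Lower bounds of A=5 and B=7: {0,1}
  maximal lower bounds 0 and 1 are incomparable: neither 0≤1 nor 1≤0
→ no greatest lower bound exists

Answer: NO MEET EXISTS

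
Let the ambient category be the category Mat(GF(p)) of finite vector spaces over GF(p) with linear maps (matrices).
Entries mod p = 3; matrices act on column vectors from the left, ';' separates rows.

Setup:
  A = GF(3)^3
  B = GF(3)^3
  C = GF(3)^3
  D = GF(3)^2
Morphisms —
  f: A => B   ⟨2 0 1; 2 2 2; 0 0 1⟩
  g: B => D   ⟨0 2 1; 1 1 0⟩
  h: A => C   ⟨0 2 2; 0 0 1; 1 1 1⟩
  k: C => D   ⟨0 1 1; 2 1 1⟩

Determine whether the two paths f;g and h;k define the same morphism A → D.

Answer: COMMUTES

Derivation:
Along f;g (path 1):
  e0=⟨1,0,0⟩ f=>⟨2,2,0⟩ g=>⟨1,1⟩
  e1=⟨0,1,0⟩ f=>⟨0,2,0⟩ g=>⟨1,2⟩
  e2=⟨0,0,1⟩ f=>⟨1,2,1⟩ g=>⟨2,0⟩
  composite₁ = ⟨1 1 2; 1 2 0⟩
Along h;k (path 2):
  e0=⟨1,0,0⟩ h=>⟨0,0,1⟩ k=>⟨1,1⟩
  e1=⟨0,1,0⟩ h=>⟨2,0,1⟩ k=>⟨1,2⟩
  e2=⟨0,0,1⟩ h=>⟨2,1,1⟩ k=>⟨2,0⟩
  composite₂ = ⟨1 1 2; 1 2 0⟩
Equal? equal; square commutes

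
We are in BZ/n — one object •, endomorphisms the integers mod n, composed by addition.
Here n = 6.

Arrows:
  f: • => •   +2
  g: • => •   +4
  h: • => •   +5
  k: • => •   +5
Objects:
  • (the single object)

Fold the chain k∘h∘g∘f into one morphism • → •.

Answer: +4

Work:
  0 +2≡2 +4≡0 +5≡5 +5≡4  (mod 6)
composite: +4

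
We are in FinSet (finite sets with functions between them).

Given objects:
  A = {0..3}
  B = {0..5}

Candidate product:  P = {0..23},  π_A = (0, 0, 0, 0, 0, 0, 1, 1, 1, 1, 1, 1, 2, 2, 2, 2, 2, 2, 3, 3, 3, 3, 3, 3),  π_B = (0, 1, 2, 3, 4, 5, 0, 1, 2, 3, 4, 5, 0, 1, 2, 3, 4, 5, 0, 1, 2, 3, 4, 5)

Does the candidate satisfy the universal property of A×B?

Answer: VALID PRODUCT

Trace:
|A|·|B| = 4·6 = 24;  |P| = 24
Check the pairing map k ↦ (π_A(k), π_B(k)):
  0 : (0,0)
  1 : (0,1)
  2 : (0,2)
  3 : (0,3)
  4 : (0,4)
  5 : (0,5)
  6 : (1,0)
  7 : (1,1)
  8 : (1,2)
  9 : (1,3)
  10 : (1,4)
  11 : (1,5)
  12 : (2,0)
  13 : (2,1)
  14 : (2,2)
  15 : (2,3)
  16 : (2,4)
  17 : (2,5)
  18 : (3,0)
  19 : (3,1)
  20 : (3,2)
  21 : (3,3)
  22 : (3,4)
  23 : (3,5)
distinct pairs in image: 24 / 24 needed
  → bijection onto A×B; projections well-typed.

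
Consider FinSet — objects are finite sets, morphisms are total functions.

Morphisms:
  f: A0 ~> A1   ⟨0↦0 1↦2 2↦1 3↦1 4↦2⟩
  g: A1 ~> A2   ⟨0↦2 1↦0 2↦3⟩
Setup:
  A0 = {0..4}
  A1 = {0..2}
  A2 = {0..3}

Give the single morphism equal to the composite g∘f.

Answer: ⟨0↦2 1↦3 2↦0 3↦0 4↦3⟩

Trace:
  0 f~>0 g~>2
  1 f~>2 g~>3
  2 f~>1 g~>0
  3 f~>1 g~>0
  4 f~>2 g~>3
composite: ⟨0↦2 1↦3 2↦0 3↦0 4↦3⟩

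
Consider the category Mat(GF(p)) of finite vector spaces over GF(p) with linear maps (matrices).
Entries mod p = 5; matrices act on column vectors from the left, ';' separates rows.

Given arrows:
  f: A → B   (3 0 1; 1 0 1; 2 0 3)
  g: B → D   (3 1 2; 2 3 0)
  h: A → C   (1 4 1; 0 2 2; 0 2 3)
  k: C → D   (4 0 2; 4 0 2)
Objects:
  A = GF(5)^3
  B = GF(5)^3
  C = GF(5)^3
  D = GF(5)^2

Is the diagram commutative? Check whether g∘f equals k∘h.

1) trace f;g:
  e0=[1,0,0] f→[3,1,2] g→[4,4]
  e1=[0,1,0] f→[0,0,0] g→[0,0]
  e2=[0,0,1] f→[1,1,3] g→[0,0]
  result₁ = (4 0 0; 4 0 0)
2) trace h;k:
  e0=[1,0,0] h→[1,0,0] k→[4,4]
  e1=[0,1,0] h→[4,2,2] k→[0,0]
  e2=[0,0,1] h→[1,2,3] k→[0,0]
  result₂ = (4 0 0; 4 0 0)
Equal? equal; square commutes

Answer: COMMUTES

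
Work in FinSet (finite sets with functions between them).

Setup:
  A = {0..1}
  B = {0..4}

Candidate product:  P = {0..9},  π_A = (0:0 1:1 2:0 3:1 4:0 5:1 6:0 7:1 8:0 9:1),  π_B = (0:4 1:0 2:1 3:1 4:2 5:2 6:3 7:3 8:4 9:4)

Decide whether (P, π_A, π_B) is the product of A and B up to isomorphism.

Answer: NOT A VALID PRODUCT — duplicate pair at indices 8,0

Work:
|A|·|B| = 2·5 = 10;  |P| = 10
Check the pairing map k ↦ (π_A(k), π_B(k)):
  0 : (0,4)
  1 : (1,0)
  2 : (0,1)
  3 : (1,1)
  4 : (0,2)
  5 : (1,2)
  6 : (0,3)
  7 : (1,3)
  8 : (0,4)  ✗ repeats pair of k=0
  9 : (1,4)
distinct pairs in image: 9 / 10 needed
  → (0,4) hit at k=0 and k=8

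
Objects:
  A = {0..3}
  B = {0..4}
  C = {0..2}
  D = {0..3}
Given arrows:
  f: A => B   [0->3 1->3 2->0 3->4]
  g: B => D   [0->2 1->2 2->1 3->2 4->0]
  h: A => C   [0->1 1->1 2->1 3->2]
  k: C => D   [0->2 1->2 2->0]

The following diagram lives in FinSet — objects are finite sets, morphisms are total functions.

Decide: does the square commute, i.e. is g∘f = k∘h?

Answer: COMMUTES

Work:
1) trace f;g:
  0 f=>3 g=>2
  1 f=>3 g=>2
  2 f=>0 g=>2
  3 f=>4 g=>0
  ⟦path⟧₁ = [0->2 1->2 2->2 3->0]
2) trace h;k:
  0 h=>1 k=>2
  1 h=>1 k=>2
  2 h=>1 k=>2
  3 h=>2 k=>0
  ⟦path⟧₂ = [0->2 1->2 2->2 3->0]
Equal? YES — commutes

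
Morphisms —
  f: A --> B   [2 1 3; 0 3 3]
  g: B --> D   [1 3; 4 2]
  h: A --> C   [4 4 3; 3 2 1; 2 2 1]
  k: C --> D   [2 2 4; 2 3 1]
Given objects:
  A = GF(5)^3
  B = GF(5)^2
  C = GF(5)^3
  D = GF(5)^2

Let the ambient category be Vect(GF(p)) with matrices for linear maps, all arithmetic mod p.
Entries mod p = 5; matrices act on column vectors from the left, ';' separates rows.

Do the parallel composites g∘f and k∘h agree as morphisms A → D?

Path 1 = f;g:
  e0=⟨1,0,0⟩ f-->⟨2,0⟩ g-->⟨2,3⟩
  e1=⟨0,1,0⟩ f-->⟨1,3⟩ g-->⟨0,0⟩
  e2=⟨0,0,1⟩ f-->⟨3,3⟩ g-->⟨2,3⟩
  result₁ = [2 0 2; 3 0 3]
Path 2 = h;k:
  e0=⟨1,0,0⟩ h-->⟨4,3,2⟩ k-->⟨2,4⟩
  e1=⟨0,1,0⟩ h-->⟨4,2,2⟩ k-->⟨0,1⟩
  e2=⟨0,0,1⟩ h-->⟨3,1,1⟩ k-->⟨2,0⟩
  result₂ = [2 0 2; 4 1 0]
Equal? differ; not commutative

Answer: DOES NOT COMMUTE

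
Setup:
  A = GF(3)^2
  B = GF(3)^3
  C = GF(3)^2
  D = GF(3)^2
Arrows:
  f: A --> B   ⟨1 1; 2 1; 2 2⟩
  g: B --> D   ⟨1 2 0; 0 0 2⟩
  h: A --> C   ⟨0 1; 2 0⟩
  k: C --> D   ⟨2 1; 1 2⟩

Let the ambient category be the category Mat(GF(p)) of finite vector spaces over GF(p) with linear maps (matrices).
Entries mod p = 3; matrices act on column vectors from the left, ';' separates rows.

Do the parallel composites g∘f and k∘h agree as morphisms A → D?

Answer: DOES NOT COMMUTE

Work:
Path 1 = f;g:
  e0=(1,0) f-->(1,2,2) g-->(2,1)
  e1=(0,1) f-->(1,1,2) g-->(0,1)
  result₁ = ⟨2 0; 1 1⟩
Path 2 = h;k:
  e0=(1,0) h-->(0,2) k-->(2,1)
  e1=(0,1) h-->(1,0) k-->(2,1)
  result₂ = ⟨2 2; 1 1⟩
Equal? NO — does not commute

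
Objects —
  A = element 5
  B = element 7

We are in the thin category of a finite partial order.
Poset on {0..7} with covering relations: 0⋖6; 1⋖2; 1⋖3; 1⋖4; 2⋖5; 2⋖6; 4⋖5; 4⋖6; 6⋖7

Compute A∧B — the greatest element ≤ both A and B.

{x : x<=A ∧ x<=B} = {1,2,4}  (A=5, B=7)
  maximal lower bounds 2 and 4 are incomparable: neither 2<=4 nor 4<=2
→ no greatest lower bound exists

Answer: NO MEET EXISTS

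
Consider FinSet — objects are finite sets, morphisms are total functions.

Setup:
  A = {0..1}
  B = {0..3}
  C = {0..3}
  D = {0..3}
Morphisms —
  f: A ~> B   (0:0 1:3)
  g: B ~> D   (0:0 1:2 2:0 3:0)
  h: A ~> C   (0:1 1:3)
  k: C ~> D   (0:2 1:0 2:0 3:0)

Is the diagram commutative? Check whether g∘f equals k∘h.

Answer: COMMUTES

Trace:
Path 1 = f;g:
  0 f~>0 g~>0
  1 f~>3 g~>0
  result₁ = (0:0 1:0)
Path 2 = h;k:
  0 h~>1 k~>0
  1 h~>3 k~>0
  result₂ = (0:0 1:0)
Equal? YES — commutes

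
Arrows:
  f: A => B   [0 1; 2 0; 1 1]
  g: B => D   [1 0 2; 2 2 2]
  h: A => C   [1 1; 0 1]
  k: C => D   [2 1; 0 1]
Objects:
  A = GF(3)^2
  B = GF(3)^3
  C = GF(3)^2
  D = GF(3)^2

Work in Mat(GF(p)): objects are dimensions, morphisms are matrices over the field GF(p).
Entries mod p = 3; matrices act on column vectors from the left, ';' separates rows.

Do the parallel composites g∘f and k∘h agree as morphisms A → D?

Answer: COMMUTES

Work:
Path 1 = f;g:
  e0=(1,0) f=>(0,2,1) g=>(2,0)
  e1=(0,1) f=>(1,0,1) g=>(0,1)
  result₁ = [2 0; 0 1]
Path 2 = h;k:
  e0=(1,0) h=>(1,0) k=>(2,0)
  e1=(0,1) h=>(1,1) k=>(0,1)
  result₂ = [2 0; 0 1]
Equal? equal; square commutes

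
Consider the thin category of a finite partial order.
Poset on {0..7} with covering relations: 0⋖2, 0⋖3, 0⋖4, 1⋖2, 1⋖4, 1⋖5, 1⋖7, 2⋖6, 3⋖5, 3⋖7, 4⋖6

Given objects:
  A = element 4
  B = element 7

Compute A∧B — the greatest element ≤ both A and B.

{x : x⊑A ∧ x⊑B} = {0,1}  (A=4, B=7)
  maximal lower bounds 0 and 1 are incomparable: neither 0⊑1 nor 1⊑0
→ no greatest lower bound exists

Answer: NO MEET EXISTS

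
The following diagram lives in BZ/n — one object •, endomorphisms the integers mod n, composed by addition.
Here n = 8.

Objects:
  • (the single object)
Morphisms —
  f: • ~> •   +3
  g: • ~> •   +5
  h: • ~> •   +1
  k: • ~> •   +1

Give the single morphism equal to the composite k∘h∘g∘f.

  0 +3≡3 +5≡0 +1≡1 +1≡2  (mod 8)
composite: +2

Answer: +2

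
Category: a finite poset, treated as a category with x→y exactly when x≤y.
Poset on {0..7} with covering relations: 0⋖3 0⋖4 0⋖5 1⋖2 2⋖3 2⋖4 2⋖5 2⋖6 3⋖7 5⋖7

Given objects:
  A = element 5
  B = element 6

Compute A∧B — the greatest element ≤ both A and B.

Lower bounds of A=5 and B=6: {1,2}
  1 ≤ 2
  2 ≤ 2
glb = 2

Answer: A∧B = 2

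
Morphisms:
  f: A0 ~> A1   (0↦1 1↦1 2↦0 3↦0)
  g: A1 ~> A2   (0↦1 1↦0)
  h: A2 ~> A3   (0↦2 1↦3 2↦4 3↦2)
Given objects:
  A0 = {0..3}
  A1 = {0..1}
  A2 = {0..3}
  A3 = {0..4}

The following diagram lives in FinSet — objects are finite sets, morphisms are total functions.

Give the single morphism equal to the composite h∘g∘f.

  0 f~>1 g~>0 h~>2
  1 f~>1 g~>0 h~>2
  2 f~>0 g~>1 h~>3
  3 f~>0 g~>1 h~>3
result: (0↦2 1↦2 2↦3 3↦3)

Answer: (0↦2 1↦2 2↦3 3↦3)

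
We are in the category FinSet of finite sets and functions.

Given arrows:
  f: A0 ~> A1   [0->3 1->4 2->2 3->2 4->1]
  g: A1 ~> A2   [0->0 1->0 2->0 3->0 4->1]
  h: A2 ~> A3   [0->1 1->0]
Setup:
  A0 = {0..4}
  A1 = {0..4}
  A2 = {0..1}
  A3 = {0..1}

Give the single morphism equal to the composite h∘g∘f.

Answer: [0->1 1->0 2->1 3->1 4->1]

Work:
  0 f~>3 g~>0 h~>1
  1 f~>4 g~>1 h~>0
  2 f~>2 g~>0 h~>1
  3 f~>2 g~>0 h~>1
  4 f~>1 g~>0 h~>1
result: [0->1 1->0 2->1 3->1 4->1]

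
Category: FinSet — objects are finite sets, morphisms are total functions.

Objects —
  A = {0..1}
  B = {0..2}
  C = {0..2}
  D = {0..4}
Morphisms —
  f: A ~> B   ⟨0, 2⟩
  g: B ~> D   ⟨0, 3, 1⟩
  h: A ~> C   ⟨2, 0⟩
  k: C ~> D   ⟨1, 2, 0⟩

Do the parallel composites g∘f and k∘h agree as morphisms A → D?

Along f;g (path 1):
  0 f~>0 g~>0
  1 f~>2 g~>1
  result₁ = ⟨0, 1⟩
Along h;k (path 2):
  0 h~>2 k~>0
  1 h~>0 k~>1
  result₂ = ⟨0, 1⟩
Equal? YES — commutes

Answer: COMMUTES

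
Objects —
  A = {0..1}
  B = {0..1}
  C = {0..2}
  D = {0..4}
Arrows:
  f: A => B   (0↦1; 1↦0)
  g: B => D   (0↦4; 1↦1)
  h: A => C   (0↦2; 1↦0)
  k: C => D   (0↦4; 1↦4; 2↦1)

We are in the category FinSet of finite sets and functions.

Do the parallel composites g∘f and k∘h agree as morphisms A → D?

Path 1 = f;g:
  0 f=>1 g=>1
  1 f=>0 g=>4
  composite₁ = (0↦1; 1↦4)
Path 2 = h;k:
  0 h=>2 k=>1
  1 h=>0 k=>4
  composite₂ = (0↦1; 1↦4)
Equal? YES — commutes

Answer: COMMUTES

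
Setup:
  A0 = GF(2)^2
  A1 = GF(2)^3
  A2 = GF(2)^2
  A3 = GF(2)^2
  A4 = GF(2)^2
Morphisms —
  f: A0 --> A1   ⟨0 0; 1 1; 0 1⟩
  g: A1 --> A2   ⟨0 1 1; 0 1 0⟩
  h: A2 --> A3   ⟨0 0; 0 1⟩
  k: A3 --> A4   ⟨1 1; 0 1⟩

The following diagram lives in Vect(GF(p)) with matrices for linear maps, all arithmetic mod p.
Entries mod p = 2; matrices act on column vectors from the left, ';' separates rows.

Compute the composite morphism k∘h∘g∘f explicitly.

Answer: ⟨1 1; 1 1⟩

Derivation:
  e0=[1,0] f-->[0,1,0] g-->[1,1] h-->[0,1] k-->[1,1]
  e1=[0,1] f-->[0,1,1] g-->[0,1] h-->[0,1] k-->[1,1]
composite: ⟨1 1; 1 1⟩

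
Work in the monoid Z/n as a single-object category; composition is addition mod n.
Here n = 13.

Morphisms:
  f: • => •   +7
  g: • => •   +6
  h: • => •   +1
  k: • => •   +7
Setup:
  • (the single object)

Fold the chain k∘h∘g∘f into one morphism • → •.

  0 +7≡7 +6≡0 +1≡1 +7≡8  (mod 13)
composite: +8

Answer: +8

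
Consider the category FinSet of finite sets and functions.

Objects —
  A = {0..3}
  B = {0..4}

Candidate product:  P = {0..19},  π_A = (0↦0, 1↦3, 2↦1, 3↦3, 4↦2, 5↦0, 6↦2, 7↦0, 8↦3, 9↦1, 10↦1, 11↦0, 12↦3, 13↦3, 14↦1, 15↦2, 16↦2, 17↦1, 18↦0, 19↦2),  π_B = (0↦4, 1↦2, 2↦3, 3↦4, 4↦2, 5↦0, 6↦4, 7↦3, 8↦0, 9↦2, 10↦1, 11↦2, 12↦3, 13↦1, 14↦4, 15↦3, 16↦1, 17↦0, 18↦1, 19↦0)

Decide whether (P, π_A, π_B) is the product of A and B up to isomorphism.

Answer: VALID PRODUCT

Derivation:
|A|·|B| = 4·5 = 20;  |P| = 20
Check the pairing map k ↦ (π_A(k), π_B(k)):
  0 ↦ (0,4)
  1 ↦ (3,2)
  2 ↦ (1,3)
  3 ↦ (3,4)
  4 ↦ (2,2)
  5 ↦ (0,0)
  6 ↦ (2,4)
  7 ↦ (0,3)
  8 ↦ (3,0)
  9 ↦ (1,2)
  10 ↦ (1,1)
  11 ↦ (0,2)
  12 ↦ (3,3)
  13 ↦ (3,1)
  14 ↦ (1,4)
  15 ↦ (2,3)
  16 ↦ (2,1)
  17 ↦ (1,0)
  18 ↦ (0,1)
  19 ↦ (2,0)
distinct pairs in image: 20 / 20 needed
  → bijection onto A×B; projections well-typed.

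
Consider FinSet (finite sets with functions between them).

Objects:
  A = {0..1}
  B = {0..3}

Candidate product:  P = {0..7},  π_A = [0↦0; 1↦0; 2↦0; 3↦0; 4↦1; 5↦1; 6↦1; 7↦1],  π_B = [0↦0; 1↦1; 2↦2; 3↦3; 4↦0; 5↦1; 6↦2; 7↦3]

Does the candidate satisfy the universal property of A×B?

Answer: VALID PRODUCT

Work:
|A|·|B| = 2·4 = 8;  |P| = 8
Check the pairing map k ↦ (π_A(k), π_B(k)):
  0 ↦ (0,0)
  1 ↦ (0,1)
  2 ↦ (0,2)
  3 ↦ (0,3)
  4 ↦ (1,0)
  5 ↦ (1,1)
  6 ↦ (1,2)
  7 ↦ (1,3)
distinct pairs in image: 8 / 8 needed
  → bijection onto A×B; projections well-typed.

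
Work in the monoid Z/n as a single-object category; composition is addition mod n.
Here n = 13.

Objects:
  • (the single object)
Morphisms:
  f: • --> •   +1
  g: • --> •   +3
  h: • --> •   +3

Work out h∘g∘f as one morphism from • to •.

  0 +1≡1 +3≡4 +3≡7  (mod 13)
composite: +7

Answer: +7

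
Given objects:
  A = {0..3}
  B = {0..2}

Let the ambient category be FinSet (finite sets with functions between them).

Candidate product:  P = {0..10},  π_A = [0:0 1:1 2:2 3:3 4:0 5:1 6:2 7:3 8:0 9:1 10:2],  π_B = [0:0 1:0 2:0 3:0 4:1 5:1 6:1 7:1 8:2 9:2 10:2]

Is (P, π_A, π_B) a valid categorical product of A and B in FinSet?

|A|·|B| = 4·3 = 12;  |P| = 11
  → cardinalities differ; no bijection possible.

Answer: NOT A VALID PRODUCT — |P|=11 ≠ |A|·|B|=12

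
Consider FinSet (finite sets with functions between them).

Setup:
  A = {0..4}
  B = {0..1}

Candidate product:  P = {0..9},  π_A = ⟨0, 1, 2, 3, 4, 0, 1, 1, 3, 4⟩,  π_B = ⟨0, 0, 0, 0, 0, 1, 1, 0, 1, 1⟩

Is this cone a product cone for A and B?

Answer: NOT A VALID PRODUCT — duplicate pair at indices 1,7

Trace:
|A|·|B| = 5·2 = 10;  |P| = 10
Check the pairing map k ↦ (π_A(k), π_B(k)):
  0 : (0,0)
  1 : (1,0)
  2 : (2,0)
  3 : (3,0)
  4 : (4,0)
  5 : (0,1)
  6 : (1,1)
  7 : (1,0)  ✗ repeats pair of k=1
  8 : (3,1)
  9 : (4,1)
distinct pairs in image: 9 / 10 needed
  → (1,0) hit at k=1 and k=7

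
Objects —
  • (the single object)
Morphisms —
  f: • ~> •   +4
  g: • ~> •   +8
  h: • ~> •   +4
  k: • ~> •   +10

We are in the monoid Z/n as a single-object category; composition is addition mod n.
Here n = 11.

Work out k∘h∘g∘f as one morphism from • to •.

  0 +4≡4 +8≡1 +4≡5 +10≡4  (mod 11)
⟦path⟧: +4

Answer: +4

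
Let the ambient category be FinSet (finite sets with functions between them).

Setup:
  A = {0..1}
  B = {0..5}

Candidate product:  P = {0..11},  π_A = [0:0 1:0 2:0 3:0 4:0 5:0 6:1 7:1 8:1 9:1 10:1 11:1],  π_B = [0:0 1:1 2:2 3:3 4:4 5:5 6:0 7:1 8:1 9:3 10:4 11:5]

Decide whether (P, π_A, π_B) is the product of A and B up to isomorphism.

Answer: NOT A VALID PRODUCT — duplicate pair at indices 7,8

Derivation:
|A|·|B| = 2·6 = 12;  |P| = 12
Check the pairing map k ↦ (π_A(k), π_B(k)):
  0 : (0,0)
  1 : (0,1)
  2 : (0,2)
  3 : (0,3)
  4 : (0,4)
  5 : (0,5)
  6 : (1,0)
  7 : (1,1)
  8 : (1,1)  ✗ repeats pair of k=7
  9 : (1,3)
  10 : (1,4)
  11 : (1,5)
distinct pairs in image: 11 / 12 needed
  → (1,1) hit at k=7 and k=8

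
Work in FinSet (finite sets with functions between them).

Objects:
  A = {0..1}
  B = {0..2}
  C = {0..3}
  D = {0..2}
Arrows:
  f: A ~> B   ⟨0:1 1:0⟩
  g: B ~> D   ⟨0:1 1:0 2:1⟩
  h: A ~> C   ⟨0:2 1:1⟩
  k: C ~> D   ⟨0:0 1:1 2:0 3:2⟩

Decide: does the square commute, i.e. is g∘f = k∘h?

Along f;g (path 1):
  0 f~>1 g~>0
  1 f~>0 g~>1
  composite₁ = ⟨0:0 1:1⟩
Along h;k (path 2):
  0 h~>2 k~>0
  1 h~>1 k~>1
  composite₂ = ⟨0:0 1:1⟩
Equal? YES — commutes

Answer: COMMUTES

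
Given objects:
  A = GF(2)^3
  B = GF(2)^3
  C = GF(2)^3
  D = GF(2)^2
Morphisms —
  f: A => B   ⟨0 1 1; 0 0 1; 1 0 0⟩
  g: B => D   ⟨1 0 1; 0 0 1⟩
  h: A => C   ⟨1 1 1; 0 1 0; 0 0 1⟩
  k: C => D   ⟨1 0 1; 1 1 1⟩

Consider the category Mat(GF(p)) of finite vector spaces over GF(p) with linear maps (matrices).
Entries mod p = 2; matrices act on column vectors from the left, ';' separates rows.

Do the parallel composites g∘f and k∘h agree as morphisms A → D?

1) trace f;g:
  e0=⟨1,0,0⟩ f=>⟨0,0,1⟩ g=>⟨1,1⟩
  e1=⟨0,1,0⟩ f=>⟨1,0,0⟩ g=>⟨1,0⟩
  e2=⟨0,0,1⟩ f=>⟨1,1,0⟩ g=>⟨1,0⟩
  ⟦path⟧₁ = ⟨1 1 1; 1 0 0⟩
2) trace h;k:
  e0=⟨1,0,0⟩ h=>⟨1,0,0⟩ k=>⟨1,1⟩
  e1=⟨0,1,0⟩ h=>⟨1,1,0⟩ k=>⟨1,0⟩
  e2=⟨0,0,1⟩ h=>⟨1,0,1⟩ k=>⟨0,0⟩
  ⟦path⟧₂ = ⟨1 1 0; 1 0 0⟩
Equal? NO — does not commute

Answer: DOES NOT COMMUTE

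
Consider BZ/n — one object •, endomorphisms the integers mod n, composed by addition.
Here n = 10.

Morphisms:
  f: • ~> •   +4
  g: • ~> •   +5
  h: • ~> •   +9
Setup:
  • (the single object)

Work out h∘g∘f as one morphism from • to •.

Answer: +8

Trace:
  0 +4≡4 +5≡9 +9≡8  (mod 10)
composite: +8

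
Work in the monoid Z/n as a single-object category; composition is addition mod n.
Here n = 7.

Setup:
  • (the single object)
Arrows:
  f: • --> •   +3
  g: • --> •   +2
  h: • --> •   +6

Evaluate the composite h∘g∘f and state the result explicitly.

Answer: +4

Trace:
  0 +3≡3 +2≡5 +6≡4  (mod 7)
composite: +4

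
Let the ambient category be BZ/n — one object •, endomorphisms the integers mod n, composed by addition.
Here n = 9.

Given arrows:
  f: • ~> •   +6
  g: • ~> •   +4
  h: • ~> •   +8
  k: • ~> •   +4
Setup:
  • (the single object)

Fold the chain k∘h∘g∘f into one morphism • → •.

Answer: +4

Trace:
  0 +6≡6 +4≡1 +8≡0 +4≡4  (mod 9)
composite: +4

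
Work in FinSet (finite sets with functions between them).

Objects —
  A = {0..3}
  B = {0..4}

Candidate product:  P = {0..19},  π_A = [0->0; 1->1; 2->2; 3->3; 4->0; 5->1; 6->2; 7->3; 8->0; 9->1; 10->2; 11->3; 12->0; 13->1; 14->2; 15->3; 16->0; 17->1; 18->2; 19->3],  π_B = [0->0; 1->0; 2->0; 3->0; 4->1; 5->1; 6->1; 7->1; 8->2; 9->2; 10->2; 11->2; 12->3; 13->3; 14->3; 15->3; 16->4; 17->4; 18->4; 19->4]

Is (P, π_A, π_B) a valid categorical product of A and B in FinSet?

Answer: VALID PRODUCT

Derivation:
|A|·|B| = 4·5 = 20;  |P| = 20
Check the pairing map k ↦ (π_A(k), π_B(k)):
  0 -> (0,0)
  1 -> (1,0)
  2 -> (2,0)
  3 -> (3,0)
  4 -> (0,1)
  5 -> (1,1)
  6 -> (2,1)
  7 -> (3,1)
  8 -> (0,2)
  9 -> (1,2)
  10 -> (2,2)
  11 -> (3,2)
  12 -> (0,3)
  13 -> (1,3)
  14 -> (2,3)
  15 -> (3,3)
  16 -> (0,4)
  17 -> (1,4)
  18 -> (2,4)
  19 -> (3,4)
distinct pairs in image: 20 / 20 needed
  → bijection onto A×B; projections well-typed.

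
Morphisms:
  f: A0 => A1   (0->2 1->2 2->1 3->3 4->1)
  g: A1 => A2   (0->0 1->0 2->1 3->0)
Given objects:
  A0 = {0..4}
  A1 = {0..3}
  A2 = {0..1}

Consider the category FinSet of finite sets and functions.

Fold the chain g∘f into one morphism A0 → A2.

  0 f=>2 g=>1
  1 f=>2 g=>1
  2 f=>1 g=>0
  3 f=>3 g=>0
  4 f=>1 g=>0
⟦path⟧: (0->1 1->1 2->0 3->0 4->0)

Answer: (0->1 1->1 2->0 3->0 4->0)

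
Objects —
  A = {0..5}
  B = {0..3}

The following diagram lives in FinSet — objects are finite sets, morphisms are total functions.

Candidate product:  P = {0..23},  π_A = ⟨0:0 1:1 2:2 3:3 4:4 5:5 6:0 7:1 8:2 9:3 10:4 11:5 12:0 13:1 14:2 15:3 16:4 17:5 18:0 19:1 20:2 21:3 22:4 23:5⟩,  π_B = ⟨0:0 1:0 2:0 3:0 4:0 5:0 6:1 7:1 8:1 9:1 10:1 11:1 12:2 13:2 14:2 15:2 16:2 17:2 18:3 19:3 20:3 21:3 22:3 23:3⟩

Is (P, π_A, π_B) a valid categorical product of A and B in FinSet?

|A|·|B| = 6·4 = 24;  |P| = 24
Check the pairing map k ↦ (π_A(k), π_B(k)):
  0 : (0,0)
  1 : (1,0)
  2 : (2,0)
  3 : (3,0)
  4 : (4,0)
  5 : (5,0)
  6 : (0,1)
  7 : (1,1)
  8 : (2,1)
  9 : (3,1)
  10 : (4,1)
  11 : (5,1)
  12 : (0,2)
  13 : (1,2)
  14 : (2,2)
  15 : (3,2)
  16 : (4,2)
  17 : (5,2)
  18 : (0,3)
  19 : (1,3)
  20 : (2,3)
  21 : (3,3)
  22 : (4,3)
  23 : (5,3)
distinct pairs in image: 24 / 24 needed
  → bijection onto A×B; projections well-typed.

Answer: VALID PRODUCT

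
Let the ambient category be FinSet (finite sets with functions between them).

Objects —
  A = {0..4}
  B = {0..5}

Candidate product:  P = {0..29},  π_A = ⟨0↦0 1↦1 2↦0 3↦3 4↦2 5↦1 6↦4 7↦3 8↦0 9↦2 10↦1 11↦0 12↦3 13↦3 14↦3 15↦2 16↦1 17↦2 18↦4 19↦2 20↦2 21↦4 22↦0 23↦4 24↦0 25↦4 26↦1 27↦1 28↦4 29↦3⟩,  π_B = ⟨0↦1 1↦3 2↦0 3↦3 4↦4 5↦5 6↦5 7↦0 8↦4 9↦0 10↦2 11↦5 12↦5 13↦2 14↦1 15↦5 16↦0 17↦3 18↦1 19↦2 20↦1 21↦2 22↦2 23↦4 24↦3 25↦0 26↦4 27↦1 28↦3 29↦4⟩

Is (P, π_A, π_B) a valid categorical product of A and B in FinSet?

|A|·|B| = 5·6 = 30;  |P| = 30
Check the pairing map k ↦ (π_A(k), π_B(k)):
  0 ↦ (0,1)
  1 ↦ (1,3)
  2 ↦ (0,0)
  3 ↦ (3,3)
  4 ↦ (2,4)
  5 ↦ (1,5)
  6 ↦ (4,5)
  7 ↦ (3,0)
  8 ↦ (0,4)
  9 ↦ (2,0)
  10 ↦ (1,2)
  11 ↦ (0,5)
  12 ↦ (3,5)
  13 ↦ (3,2)
  14 ↦ (3,1)
  15 ↦ (2,5)
  16 ↦ (1,0)
  17 ↦ (2,3)
  18 ↦ (4,1)
  19 ↦ (2,2)
  20 ↦ (2,1)
  21 ↦ (4,2)
  22 ↦ (0,2)
  23 ↦ (4,4)
  24 ↦ (0,3)
  25 ↦ (4,0)
  26 ↦ (1,4)
  27 ↦ (1,1)
  28 ↦ (4,3)
  29 ↦ (3,4)
distinct pairs in image: 30 / 30 needed
  → bijection onto A×B; projections well-typed.

Answer: VALID PRODUCT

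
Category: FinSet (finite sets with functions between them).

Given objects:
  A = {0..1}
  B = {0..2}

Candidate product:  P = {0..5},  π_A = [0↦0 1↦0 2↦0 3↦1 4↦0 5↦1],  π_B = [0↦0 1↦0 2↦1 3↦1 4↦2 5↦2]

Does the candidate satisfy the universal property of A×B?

Answer: NOT A VALID PRODUCT — duplicate pair at indices 0,1

Derivation:
|A|·|B| = 2·3 = 6;  |P| = 6
Check the pairing map k ↦ (π_A(k), π_B(k)):
  0 ↦ (0,0)
  1 ↦ (0,0)  ✗ repeats pair of k=0
  2 ↦ (0,1)
  3 ↦ (1,1)
  4 ↦ (0,2)
  5 ↦ (1,2)
distinct pairs in image: 5 / 6 needed
  → (0,0) hit at k=0 and k=1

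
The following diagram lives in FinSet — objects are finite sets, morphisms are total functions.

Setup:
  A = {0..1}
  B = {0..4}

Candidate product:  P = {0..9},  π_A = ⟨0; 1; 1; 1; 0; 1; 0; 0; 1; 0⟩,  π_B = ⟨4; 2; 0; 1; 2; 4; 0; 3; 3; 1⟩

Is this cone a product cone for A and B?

|A|·|B| = 2·5 = 10;  |P| = 10
Check the pairing map k ↦ (π_A(k), π_B(k)):
  0 ↦ (0,4)
  1 ↦ (1,2)
  2 ↦ (1,0)
  3 ↦ (1,1)
  4 ↦ (0,2)
  5 ↦ (1,4)
  6 ↦ (0,0)
  7 ↦ (0,3)
  8 ↦ (1,3)
  9 ↦ (0,1)
distinct pairs in image: 10 / 10 needed
  → bijection onto A×B; projections well-typed.

Answer: VALID PRODUCT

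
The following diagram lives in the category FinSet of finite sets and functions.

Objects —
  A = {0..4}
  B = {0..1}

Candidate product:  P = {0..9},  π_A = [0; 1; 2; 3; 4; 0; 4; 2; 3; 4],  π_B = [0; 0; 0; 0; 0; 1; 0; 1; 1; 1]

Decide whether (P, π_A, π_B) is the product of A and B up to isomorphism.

Answer: NOT A VALID PRODUCT — duplicate pair at indices 4,6

Work:
|A|·|B| = 5·2 = 10;  |P| = 10
Check the pairing map k ↦ (π_A(k), π_B(k)):
  0 ↦ (0,0)
  1 ↦ (1,0)
  2 ↦ (2,0)
  3 ↦ (3,0)
  4 ↦ (4,0)
  5 ↦ (0,1)
  6 ↦ (4,0)  ✗ repeats pair of k=4
  7 ↦ (2,1)
  8 ↦ (3,1)
  9 ↦ (4,1)
distinct pairs in image: 9 / 10 needed
  → (4,0) hit at k=4 and k=6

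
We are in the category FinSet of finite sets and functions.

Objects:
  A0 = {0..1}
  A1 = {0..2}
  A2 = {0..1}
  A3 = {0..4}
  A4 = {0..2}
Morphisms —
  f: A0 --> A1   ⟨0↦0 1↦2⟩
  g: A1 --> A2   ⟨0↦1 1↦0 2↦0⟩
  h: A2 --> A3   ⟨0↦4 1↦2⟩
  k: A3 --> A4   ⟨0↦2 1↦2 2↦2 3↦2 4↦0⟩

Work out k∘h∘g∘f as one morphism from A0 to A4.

Answer: ⟨0↦2 1↦0⟩

Work:
  0 f-->0 g-->1 h-->2 k-->2
  1 f-->2 g-->0 h-->4 k-->0
composite: ⟨0↦2 1↦0⟩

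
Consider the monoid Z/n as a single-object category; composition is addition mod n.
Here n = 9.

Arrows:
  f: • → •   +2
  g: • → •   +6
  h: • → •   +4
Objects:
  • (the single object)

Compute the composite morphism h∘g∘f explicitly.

Answer: +3

Work:
  0 +2≡2 +6≡8 +4≡3  (mod 9)
composite: +3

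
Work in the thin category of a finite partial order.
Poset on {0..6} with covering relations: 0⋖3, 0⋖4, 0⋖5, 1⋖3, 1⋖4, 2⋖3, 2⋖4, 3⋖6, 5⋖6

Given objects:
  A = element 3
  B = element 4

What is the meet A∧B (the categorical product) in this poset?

Answer: NO MEET EXISTS

Work:
Common predecessors of 3,4: {0,1,2}
  maximal lower bounds 0 and 1 are incomparable: neither 0≤1 nor 1≤0
→ no greatest lower bound exists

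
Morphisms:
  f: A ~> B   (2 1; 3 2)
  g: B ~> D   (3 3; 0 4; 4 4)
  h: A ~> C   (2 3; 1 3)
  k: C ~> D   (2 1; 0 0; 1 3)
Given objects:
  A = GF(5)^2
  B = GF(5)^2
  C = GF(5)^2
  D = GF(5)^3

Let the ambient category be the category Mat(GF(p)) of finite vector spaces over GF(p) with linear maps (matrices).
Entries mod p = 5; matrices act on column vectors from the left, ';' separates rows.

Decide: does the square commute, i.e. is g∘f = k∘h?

1) trace f;g:
  e0=(1,0) f~>(2,3) g~>(0,2,0)
  e1=(0,1) f~>(1,2) g~>(4,3,2)
  result₁ = (0 4; 2 3; 0 2)
2) trace h;k:
  e0=(1,0) h~>(2,1) k~>(0,0,0)
  e1=(0,1) h~>(3,3) k~>(4,0,2)
  result₂ = (0 4; 0 0; 0 2)
Equal? differ; not commutative

Answer: DOES NOT COMMUTE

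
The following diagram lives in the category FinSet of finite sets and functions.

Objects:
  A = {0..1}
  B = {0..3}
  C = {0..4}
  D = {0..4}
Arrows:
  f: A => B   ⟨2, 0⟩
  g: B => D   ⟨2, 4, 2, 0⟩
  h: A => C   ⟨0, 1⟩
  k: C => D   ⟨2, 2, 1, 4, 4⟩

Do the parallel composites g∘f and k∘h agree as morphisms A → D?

Along f;g (path 1):
  0 f=>2 g=>2
  1 f=>0 g=>2
  ⟦path⟧₁ = ⟨2, 2⟩
Along h;k (path 2):
  0 h=>0 k=>2
  1 h=>1 k=>2
  ⟦path⟧₂ = ⟨2, 2⟩
Equal? same morphism ✓

Answer: COMMUTES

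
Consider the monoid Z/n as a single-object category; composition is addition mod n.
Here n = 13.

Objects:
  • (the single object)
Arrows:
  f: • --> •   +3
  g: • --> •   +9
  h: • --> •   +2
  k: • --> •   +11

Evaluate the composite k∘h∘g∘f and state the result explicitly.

  0 +3≡3 +9≡12 +2≡1 +11≡12  (mod 13)
⟦path⟧: +12

Answer: +12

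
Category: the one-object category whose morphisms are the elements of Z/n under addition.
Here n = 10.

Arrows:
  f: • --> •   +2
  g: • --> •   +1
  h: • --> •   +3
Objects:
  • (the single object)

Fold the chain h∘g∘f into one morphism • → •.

Answer: +6

Derivation:
  0 +2≡2 +1≡3 +3≡6  (mod 10)
result: +6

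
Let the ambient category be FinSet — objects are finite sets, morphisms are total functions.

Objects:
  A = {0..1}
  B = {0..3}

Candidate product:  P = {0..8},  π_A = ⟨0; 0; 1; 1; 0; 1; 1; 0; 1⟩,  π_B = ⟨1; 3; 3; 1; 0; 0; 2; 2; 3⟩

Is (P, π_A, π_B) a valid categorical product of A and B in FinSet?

|A|·|B| = 2·4 = 8;  |P| = 9
  → cardinalities differ; no bijection possible.

Answer: NOT A VALID PRODUCT — |P|=9 ≠ |A|·|B|=8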